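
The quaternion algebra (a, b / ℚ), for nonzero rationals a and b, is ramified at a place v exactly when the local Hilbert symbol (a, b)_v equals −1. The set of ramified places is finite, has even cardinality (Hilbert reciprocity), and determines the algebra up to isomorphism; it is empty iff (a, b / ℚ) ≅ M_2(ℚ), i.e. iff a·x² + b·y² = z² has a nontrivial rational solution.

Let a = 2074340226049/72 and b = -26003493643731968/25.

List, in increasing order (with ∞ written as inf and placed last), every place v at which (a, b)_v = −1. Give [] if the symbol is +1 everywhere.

[13, 19]

Mod squares: a ≡ 2, b ≡ -29393. Check v ∈ {∞, 2, 3, 5, 7, 13, 17, 19}.
v=3: a=3^-2·(≡2), b=3^0·(≡1) mod 3; (2|3)=-1, (1|3)=+1; (−1)^{-2·0·1}·(-1)^0·(+1)^-2 = +1.
v=2: v_2(a)=-3, v_2(b)=10; units ≡ 1, 7 (mod 8); ε·ε+αω+βω = 0·1+-3·0+10·0 ≡ 0  ⇒  (a,b)_2 = +1.
v=13: a=13^2·(≡5), b=13^3·(≡3) mod 13; (5|13)=-1, (3|13)=+1; (−1)^{2·3·6}·(-1)^3·(+1)^2 = -1.
v=7: a=7^6·(≡4), b=7^3·(≡4) mod 7; (4|7)=+1, (4|7)=+1; (−1)^{6·3·3}·(+1)^3·(+1)^6 = +1.
v=∞: 2 > 0 and -29393 < 0  ⇒  (a,b)_∞ = +1.
v=17: a=17^2·(≡8), b=17^3·(≡3) mod 17; (8|17)=+1, (3|17)=-1; (−1)^{2·3·8}·(+1)^3·(-1)^2 = +1.
v=5: a=5^0·(≡2), b=5^-2·(≡2) mod 5; (2|5)=-1, (2|5)=-1; (−1)^{0·-2·2}·(-1)^-2·(-1)^0 = +1.
v=19: a=19^2·(≡2), b=19^3·(≡6) mod 19; (2|19)=-1, (6|19)=+1; (−1)^{2·3·9}·(-1)^3·(+1)^2 = -1.
Ram(2, -29393) = {13, 19}; no ℚ_13-point on the conic.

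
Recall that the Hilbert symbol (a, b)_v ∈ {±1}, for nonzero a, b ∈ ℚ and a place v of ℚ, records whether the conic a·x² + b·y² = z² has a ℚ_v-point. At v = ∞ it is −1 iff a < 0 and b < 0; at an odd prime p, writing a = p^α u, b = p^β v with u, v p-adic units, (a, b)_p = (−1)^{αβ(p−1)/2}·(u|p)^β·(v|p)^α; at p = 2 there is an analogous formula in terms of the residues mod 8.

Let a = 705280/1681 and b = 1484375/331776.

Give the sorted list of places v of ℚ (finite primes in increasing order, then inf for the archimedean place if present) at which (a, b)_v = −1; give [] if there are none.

Mod squares: a ≡ 2755, b ≡ 95. Check v ∈ {∞, 2, 3, 5, 19, 29, 41}.
v=3: a=3^0·(≡1), b=3^-4·(≡2) mod 3; (1|3)=+1, (2|3)=-1; (−1)^{0·-4·1}·(+1)^-4·(-1)^0 = +1.
v=5: a=5^1·(≡1), b=5^7·(≡4) mod 5; (1|5)=+1, (4|5)=+1; (−1)^{1·7·2}·(+1)^7·(+1)^1 = +1.
v=∞: 2755 > 0 and 95 > 0  ⇒  (a,b)_∞ = +1.
v=29: a=29^1·(≡11), b=29^0·(≡26) mod 29; (11|29)=-1, (26|29)=-1; (−1)^{1·0·14}·(-1)^0·(-1)^1 = -1.
v=2: v_2(a)=8, v_2(b)=-12; units ≡ 3, 7 (mod 8); ε·ε+αω+βω = 1·1+8·0+-12·1 ≡ 1  ⇒  (a,b)_2 = -1.
v=19: a=19^1·(≡12), b=19^1·(≡11) mod 19; (12|19)=-1, (11|19)=+1; (−1)^{1·1·9}·(-1)^1·(+1)^1 = +1.
v=41: a=41^-2·(≡39), b=41^0·(≡13) mod 41; (39|41)=+1, (13|41)=-1; (−1)^{-2·0·20}·(+1)^0·(-1)^-2 = +1.
|Ram(2755, 95)| = 2, even; anisotropic at {2, 29}.

[2, 29]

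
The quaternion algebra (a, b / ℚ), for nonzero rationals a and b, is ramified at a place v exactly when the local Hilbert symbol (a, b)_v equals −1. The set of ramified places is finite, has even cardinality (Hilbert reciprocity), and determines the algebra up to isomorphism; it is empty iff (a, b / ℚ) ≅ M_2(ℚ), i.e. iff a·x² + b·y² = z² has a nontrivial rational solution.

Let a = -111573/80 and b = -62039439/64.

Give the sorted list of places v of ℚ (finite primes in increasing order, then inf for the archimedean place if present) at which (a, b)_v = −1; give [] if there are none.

[29, inf]

Mod squares: a ≡ -1265, b ≡ -319. Check v ∈ {∞, 2, 3, 5, 7, 11, 23, 29}.
v=11: a=11^1·(≡7), b=11^1·(≡9) mod 11; (7|11)=-1, (9|11)=+1; (−1)^{1·1·5}·(-1)^1·(+1)^1 = +1.
v=7: a=7^2·(≡4), b=7^4·(≡5) mod 7; (4|7)=+1, (5|7)=-1; (−1)^{2·4·3}·(+1)^4·(-1)^2 = +1.
v=5: a=5^-1·(≡2), b=5^0·(≡4) mod 5; (2|5)=-1, (4|5)=+1; (−1)^{-1·0·2}·(-1)^0·(+1)^-1 = +1.
v=∞: -1265 < 0 and -319 < 0  ⇒  (a,b)_∞ = -1.
v=29: a=29^0·(≡18), b=29^1·(≡21) mod 29; (18|29)=-1, (21|29)=-1; (−1)^{0·1·14}·(-1)^1·(-1)^0 = -1.
v=3: a=3^2·(≡1), b=3^4·(≡2) mod 3; (1|3)=+1, (2|3)=-1; (−1)^{2·4·1}·(+1)^4·(-1)^2 = +1.
v=2: v_2(a)=-4, v_2(b)=-6; units ≡ 7, 1 (mod 8); ε·ε+αω+βω = 1·0+-4·0+-6·0 ≡ 0  ⇒  (a,b)_2 = +1.
v=23: a=23^1·(≡19), b=23^0·(≡18) mod 23; (19|23)=-1, (18|23)=+1; (−1)^{1·0·11}·(-1)^0·(+1)^1 = +1.
|Ram(-1265, -319)| = 2, even; anisotropic at {29, ∞}.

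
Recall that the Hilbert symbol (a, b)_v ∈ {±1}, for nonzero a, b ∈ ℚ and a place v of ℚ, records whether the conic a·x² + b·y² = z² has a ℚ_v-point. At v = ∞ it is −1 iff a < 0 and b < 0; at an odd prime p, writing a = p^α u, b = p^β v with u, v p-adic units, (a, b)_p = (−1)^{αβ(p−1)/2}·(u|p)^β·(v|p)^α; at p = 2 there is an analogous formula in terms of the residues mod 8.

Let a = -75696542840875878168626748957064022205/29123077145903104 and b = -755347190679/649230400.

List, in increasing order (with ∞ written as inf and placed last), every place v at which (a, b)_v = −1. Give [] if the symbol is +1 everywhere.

Mod squares: a ≡ -229245, b ≡ -1479. Check v ∈ {∞, 2, 3, 5, 7, 11, 13, 17, 23, 29, 31}.
v=2: v_2(a)=-14, v_2(b)=-6; units ≡ 3, 1 (mod 8); ε·ε+αω+βω = 1·0+-14·0+-6·1 ≡ 0  ⇒  (a,b)_2 = +1.
v=5: a=5^1·(≡1), b=5^-2·(≡1) mod 5; (1|5)=+1, (1|5)=+1; (−1)^{1·-2·2}·(+1)^-2·(+1)^1 = +1.
v=7: a=7^-6·(≡6), b=7^-4·(≡6) mod 7; (6|7)=-1, (6|7)=-1; (−1)^{-6·-4·3}·(-1)^-4·(-1)^-6 = +1.
v=17: a=17^3·(≡13), b=17^1·(≡9) mod 17; (13|17)=+1, (9|17)=+1; (−1)^{3·1·8}·(+1)^1·(+1)^3 = +1.
v=∞: -229245 < 0 and -1479 < 0  ⇒  (a,b)_∞ = -1.
v=11: a=11^2·(≡10), b=11^0·(≡8) mod 11; (10|11)=-1, (8|11)=-1; (−1)^{2·0·5}·(-1)^0·(-1)^2 = +1.
v=3: a=3^41·(≡1), b=3^13·(≡2) mod 3; (1|3)=+1, (2|3)=-1; (−1)^{41·13·1}·(+1)^13·(-1)^41 = +1.
v=29: a=29^3·(≡17), b=29^1·(≡20) mod 29; (17|29)=-1, (20|29)=+1; (−1)^{3·1·14}·(-1)^1·(+1)^3 = -1.
v=31: a=31^5·(≡4), b=31^2·(≡18) mod 31; (4|31)=+1, (18|31)=+1; (−1)^{5·2·15}·(+1)^2·(+1)^5 = +1.
v=23: a=23^-2·(≡14), b=23^0·(≡8) mod 23; (14|23)=-1, (8|23)=+1; (−1)^{-2·0·11}·(-1)^0·(+1)^-2 = +1.
v=13: a=13^-4·(≡1), b=13^-2·(≡4) mod 13; (1|13)=+1, (4|13)=+1; (−1)^{-4·-2·6}·(+1)^-2·(+1)^-4 = +1.
(-229245, -1479 / ℚ) ramifies at {29, ∞}: a division algebra.

[29, inf]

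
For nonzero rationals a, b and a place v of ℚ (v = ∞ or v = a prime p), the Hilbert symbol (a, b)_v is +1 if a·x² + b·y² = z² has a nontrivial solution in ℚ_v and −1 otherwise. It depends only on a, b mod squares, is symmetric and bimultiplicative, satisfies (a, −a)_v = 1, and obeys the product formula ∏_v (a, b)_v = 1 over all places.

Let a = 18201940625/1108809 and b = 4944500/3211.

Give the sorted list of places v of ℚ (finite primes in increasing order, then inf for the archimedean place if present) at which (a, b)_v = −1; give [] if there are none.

[11, 29]

(a, b) ≡ (30305, 939455) mod (ℚ^×)²; places V = {2, 3, 5, 11, 13, 19, 29, 31, ∞}.
(a,b)_19: α=1, u≡14; β=-1, v≡11 (mod 19); (14|19)=-1, (11|19)=+1; sign (−1)^1·-1^-1·+1^1 = +1.
(a,b)_3: α=-8, u≡2; β=0, v≡2 (mod 3); (2|3)=-1, (2|3)=-1; sign (−1)^0·-1^0·-1^-8 = +1.
(a,b)_2: α=0, β=2; u≡1, v≡7 (mod 8); ε(u)ε(v)=0·1, αω(v)=0·0, βω(u)=2·0; sum ≡ 0  ⇒  +1.
(a,b)_29: α=1, u≡28; β=1, v≡17 (mod 29); (28|29)=+1, (17|29)=-1; sign (−1)^0·+1^1·-1^1 = -1.
(a,b)_5: α=5, u≡4; β=3, v≡1 (mod 5); (4|5)=+1, (1|5)=+1; sign (−1)^0·+1^3·+1^5 = +1.
(a,b)_∞: sgn(30305)=+, sgn(939455)=+, so +1.
(a,b)_11: α=1, u≡9; β=1, v≡4 (mod 11); (9|11)=+1, (4|11)=+1; sign (−1)^1·+1^1·+1^1 = -1.
(a,b)_13: α=-2, u≡7; β=-2, v≡9 (mod 13); (7|13)=-1, (9|13)=+1; sign (−1)^0·-1^-2·+1^-2 = +1.
(a,b)_31: α=2, u≡28; β=1, v≡2 (mod 31); (28|31)=+1, (2|31)=+1; sign (−1)^0·+1^1·+1^2 = +1.
|Ram(30305, 939455)| = 2, even; anisotropic at {11, 29}.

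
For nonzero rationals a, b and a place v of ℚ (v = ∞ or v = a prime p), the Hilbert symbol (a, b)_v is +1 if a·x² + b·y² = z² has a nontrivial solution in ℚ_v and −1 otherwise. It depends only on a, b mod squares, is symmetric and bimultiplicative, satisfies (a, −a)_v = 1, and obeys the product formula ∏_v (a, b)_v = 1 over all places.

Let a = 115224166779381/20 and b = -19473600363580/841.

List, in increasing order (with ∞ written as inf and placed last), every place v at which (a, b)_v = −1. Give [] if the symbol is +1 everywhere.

Mod squares: a ≡ 87505, b ≡ -55. Check v ∈ {∞, 2, 3, 5, 11, 17, 29, 37, 43}.
v=3: a=3^2·(≡1), b=3^0·(≡2) mod 3; (1|3)=+1, (2|3)=-1; (−1)^{2·0·1}·(+1)^0·(-1)^2 = +1.
v=29: a=29^0·(≡21), b=29^-2·(≡26) mod 29; (21|29)=-1, (26|29)=-1; (−1)^{0·-2·14}·(-1)^-2·(-1)^0 = +1.
v=2: v_2(a)=-2, v_2(b)=2; units ≡ 1, 1 (mod 8); ε·ε+αω+βω = 0·0+-2·0+2·0 ≡ 0  ⇒  (a,b)_2 = +1.
v=∞: 87505 > 0 and -55 < 0  ⇒  (a,b)_∞ = +1.
v=37: a=37^3·(≡34), b=37^2·(≡23) mod 37; (34|37)=+1, (23|37)=-1; (−1)^{3·2·18}·(+1)^2·(-1)^3 = -1.
v=5: a=5^-1·(≡4), b=5^1·(≡4) mod 5; (4|5)=+1, (4|5)=+1; (−1)^{-1·1·2}·(+1)^1·(+1)^-1 = +1.
v=11: a=11^1·(≡6), b=11^3·(≡6) mod 11; (6|11)=-1, (6|11)=-1; (−1)^{1·3·5}·(-1)^3·(-1)^1 = -1.
v=17: a=17^2·(≡3), b=17^2·(≡8) mod 17; (3|17)=-1, (8|17)=+1; (−1)^{2·2·8}·(-1)^2·(+1)^2 = +1.
v=43: a=43^3·(≡25), b=43^2·(≡11) mod 43; (25|43)=+1, (11|43)=+1; (−1)^{3·2·21}·(+1)^2·(+1)^3 = +1.
|Ram(87505, -55)| = 2, even; anisotropic at {11, 37}.

[11, 37]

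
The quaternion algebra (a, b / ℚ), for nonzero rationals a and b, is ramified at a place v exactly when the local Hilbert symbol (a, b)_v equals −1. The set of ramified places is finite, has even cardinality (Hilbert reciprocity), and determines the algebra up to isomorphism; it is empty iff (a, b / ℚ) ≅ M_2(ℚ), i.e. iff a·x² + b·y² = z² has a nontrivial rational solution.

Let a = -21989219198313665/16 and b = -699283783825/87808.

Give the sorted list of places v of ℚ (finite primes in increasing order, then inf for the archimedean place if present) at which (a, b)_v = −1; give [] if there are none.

Mod squares: a ≡ -183065, b ≡ -1924111. Check v ∈ {∞, 2, 5, 7, 11, 17, 19, 23, 29, 37, 41, 47}.
v=47: a=47^1·(≡18), b=47^0·(≡46) mod 47; (18|47)=+1, (46|47)=-1; (−1)^{1·0·23}·(+1)^0·(-1)^1 = -1.
v=11: a=11^0·(≡2), b=11^2·(≡4) mod 11; (2|11)=-1, (4|11)=+1; (−1)^{0·2·5}·(-1)^2·(+1)^0 = +1.
v=37: a=37^2·(≡34), b=37^1·(≡13) mod 37; (34|37)=+1, (13|37)=-1; (−1)^{2·1·18}·(+1)^1·(-1)^2 = +1.
v=41: a=41^1·(≡9), b=41^0·(≡22) mod 41; (9|41)=+1, (22|41)=-1; (−1)^{1·0·20}·(+1)^0·(-1)^1 = -1.
v=5: a=5^1·(≡2), b=5^2·(≡4) mod 5; (2|5)=-1, (4|5)=+1; (−1)^{1·2·2}·(-1)^2·(+1)^1 = +1.
v=29: a=29^2·(≡14), b=29^2·(≡3) mod 29; (14|29)=-1, (3|29)=-1; (−1)^{2·2·14}·(-1)^2·(-1)^2 = +1.
v=2: v_2(a)=-4, v_2(b)=-8; units ≡ 7, 1 (mod 8); ε·ε+αω+βω = 1·0+-4·0+-8·0 ≡ 0  ⇒  (a,b)_2 = +1.
v=7: a=7^0·(≡5), b=7^-3·(≡6) mod 7; (5|7)=-1, (6|7)=-1; (−1)^{0·-3·3}·(-1)^-3·(-1)^0 = -1.
v=23: a=23^0·(≡14), b=23^1·(≡19) mod 23; (14|23)=-1, (19|23)=-1; (−1)^{0·1·11}·(-1)^1·(-1)^0 = -1.
v=17: a=17^2·(≡8), b=17^1·(≡11) mod 17; (8|17)=+1, (11|17)=-1; (−1)^{2·1·8}·(+1)^1·(-1)^2 = +1.
v=∞: -183065 < 0 and -1924111 < 0  ⇒  (a,b)_∞ = -1.
v=19: a=19^3·(≡7), b=19^1·(≡16) mod 19; (7|19)=+1, (16|19)=+1; (−1)^{3·1·9}·(+1)^1·(+1)^3 = -1.
|Ram(-183065, -1924111)| = 6, even; anisotropic at {7, 19, 23, 41, 47, ∞}.

[7, 19, 23, 41, 47, inf]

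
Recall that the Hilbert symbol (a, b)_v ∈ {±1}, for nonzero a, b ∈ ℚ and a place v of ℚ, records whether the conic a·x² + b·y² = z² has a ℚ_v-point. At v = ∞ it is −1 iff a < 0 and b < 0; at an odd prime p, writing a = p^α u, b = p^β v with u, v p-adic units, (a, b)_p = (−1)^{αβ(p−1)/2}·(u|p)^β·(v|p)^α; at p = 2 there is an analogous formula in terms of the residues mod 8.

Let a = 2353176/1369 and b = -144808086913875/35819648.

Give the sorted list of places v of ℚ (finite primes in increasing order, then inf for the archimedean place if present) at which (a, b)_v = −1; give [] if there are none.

[23, 41]

(a, b) ≡ (1334, -225910) mod (ℚ^×)²; places V = {2, 3, 5, 7, 11, 19, 23, 29, 31, 37, 41, ∞}.
(a,b)_5: α=0, u≡4; β=3, v≡3 (mod 5); (4|5)=+1, (3|5)=-1; sign (−1)^0·+1^3·-1^0 = +1.
(a,b)_∞: sgn(1334)=+, sgn(-225910)=−, so +1.
(a,b)_23: α=1, u≡16; β=-4, v≡21 (mod 23); (16|23)=+1, (21|23)=-1; sign (−1)^0·+1^-4·-1^1 = -1.
(a,b)_3: α=2, u≡2; β=2, v≡2 (mod 3); (2|3)=-1, (2|3)=-1; sign (−1)^0·-1^2·-1^2 = +1.
(a,b)_41: α=0, u≡27; β=1, v≡2 (mod 41); (27|41)=-1, (2|41)=+1; sign (−1)^0·-1^1·+1^0 = -1.
(a,b)_7: α=2, u≡1; β=2, v≡4 (mod 7); (1|7)=+1, (4|7)=+1; sign (−1)^0·+1^2·+1^2 = +1.
(a,b)_11: α=0, u≡9; β=2, v≡10 (mod 11); (9|11)=+1, (10|11)=-1; sign (−1)^0·+1^2·-1^0 = +1.
(a,b)_29: α=1, u≡10; β=1, v≡18 (mod 29); (10|29)=-1, (18|29)=-1; sign (−1)^0·-1^1·-1^1 = +1.
(a,b)_2: α=3, β=-7; u≡3, v≡5 (mod 8); ε(u)ε(v)=1·0, αω(v)=3·1, βω(u)=-7·1; sum ≡ 0  ⇒  +1.
(a,b)_37: α=-2, u≡13; β=0, v≡33 (mod 37); (13|37)=-1, (33|37)=+1; sign (−1)^0·-1^0·+1^-2 = +1.
(a,b)_19: α=0, u≡7; β=1, v≡4 (mod 19); (7|19)=+1, (4|19)=+1; sign (−1)^0·+1^1·+1^0 = +1.
(a,b)_31: α=0, u≡18; β=2, v≡5 (mod 31); (18|31)=+1, (5|31)=+1; sign (−1)^0·+1^2·+1^0 = +1.
Ram(1334, -225910) = {23, 41}; no ℚ_23-point on the conic.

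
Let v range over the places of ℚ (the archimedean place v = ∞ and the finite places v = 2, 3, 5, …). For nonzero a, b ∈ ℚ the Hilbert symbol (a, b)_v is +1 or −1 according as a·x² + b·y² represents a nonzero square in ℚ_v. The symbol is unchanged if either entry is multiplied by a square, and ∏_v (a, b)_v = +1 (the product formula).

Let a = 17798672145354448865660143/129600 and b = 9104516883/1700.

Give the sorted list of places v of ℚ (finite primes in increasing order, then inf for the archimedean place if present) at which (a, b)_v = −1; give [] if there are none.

Mod squares: a ≡ 527527, b ≡ 40579. Check v ∈ {∞, 2, 3, 5, 7, 11, 13, 17, 31}.
v=5: a=5^-2·(≡2), b=5^-2·(≡1) mod 5; (2|5)=-1, (1|5)=+1; (−1)^{-2·-2·2}·(-1)^-2·(+1)^-2 = +1.
v=2: v_2(a)=-6, v_2(b)=-2; units ≡ 7, 3 (mod 8); ε·ε+αω+βω = 1·1+-6·1+-2·0 ≡ 1  ⇒  (a,b)_2 = -1.
v=17: a=17^3·(≡5), b=17^-1·(≡3) mod 17; (5|17)=-1, (3|17)=-1; (−1)^{3·-1·8}·(-1)^-1·(-1)^3 = +1.
v=31: a=31^3·(≡29), b=31^3·(≡28) mod 31; (29|31)=-1, (28|31)=+1; (−1)^{3·3·15}·(-1)^3·(+1)^3 = +1.
v=∞: 527527 > 0 and 40579 > 0  ⇒  (a,b)_∞ = +1.
v=3: a=3^-4·(≡1), b=3^4·(≡1) mod 3; (1|3)=+1, (1|3)=+1; (−1)^{-4·4·1}·(+1)^4·(+1)^-4 = +1.
v=11: a=11^7·(≡6), b=11^1·(≡4) mod 11; (6|11)=-1, (4|11)=+1; (−1)^{7·1·5}·(-1)^1·(+1)^7 = +1.
v=13: a=13^5·(≡2), b=13^0·(≡2) mod 13; (2|13)=-1, (2|13)=-1; (−1)^{5·0·6}·(-1)^0·(-1)^5 = -1.
v=7: a=7^5·(≡5), b=7^3·(≡2) mod 7; (5|7)=-1, (2|7)=+1; (−1)^{5·3·3}·(-1)^3·(+1)^5 = +1.
(527527, 40579 / ℚ) ramifies at {2, 13}: a division algebra.

[2, 13]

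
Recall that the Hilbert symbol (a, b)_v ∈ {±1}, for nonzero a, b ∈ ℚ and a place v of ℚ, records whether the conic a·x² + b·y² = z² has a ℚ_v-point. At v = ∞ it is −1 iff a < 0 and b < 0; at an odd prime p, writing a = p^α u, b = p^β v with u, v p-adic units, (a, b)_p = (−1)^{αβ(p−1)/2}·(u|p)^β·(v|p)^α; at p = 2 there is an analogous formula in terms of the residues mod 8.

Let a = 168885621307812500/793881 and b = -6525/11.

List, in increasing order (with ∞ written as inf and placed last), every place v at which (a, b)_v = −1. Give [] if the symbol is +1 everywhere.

[7, 13, 29, 37]

(a, b) ≡ (2622893, -319) mod (ℚ^×)²; places V = {2, 3, 5, 7, 11, 13, 19, 29, 37, 41, ∞}.
(a,b)_∞: sgn(2622893)=+, sgn(-319)=−, so +1.
(a,b)_2: α=2, β=0; u≡5, v≡1 (mod 8); ε(u)ε(v)=0·0, αω(v)=2·0, βω(u)=0·1; sum ≡ 0  ⇒  +1.
(a,b)_11: α=-2, u≡5; β=-1, v≡9 (mod 11); (5|11)=+1, (9|11)=+1; sign (−1)^0·+1^-1·+1^-2 = +1.
(a,b)_37: α=1, u≡7; β=0, v≡19 (mod 37); (7|37)=+1, (19|37)=-1; sign (−1)^0·+1^0·-1^1 = -1.
(a,b)_29: α=2, u≡17; β=1, v≡27 (mod 29); (17|29)=-1, (27|29)=-1; sign (−1)^0·-1^1·-1^2 = -1.
(a,b)_7: α=3, u≡5; β=0, v≡5 (mod 7); (5|7)=-1, (5|7)=-1; sign (−1)^0·-1^0·-1^3 = -1.
(a,b)_13: α=1, u≡10; β=0, v≡6 (mod 13); (10|13)=+1, (6|13)=-1; sign (−1)^0·+1^0·-1^1 = -1.
(a,b)_5: α=8, u≡3; β=2, v≡4 (mod 5); (3|5)=-1, (4|5)=+1; sign (−1)^0·-1^2·+1^8 = +1.
(a,b)_19: α=1, u≡18; β=0, v≡1 (mod 19); (18|19)=-1, (1|19)=+1; sign (−1)^0·-1^0·+1^1 = +1.
(a,b)_3: α=-8, u≡2; β=2, v≡2 (mod 3); (2|3)=-1, (2|3)=-1; sign (−1)^0·-1^2·-1^-8 = +1.
(a,b)_41: α=1, u≡14; β=0, v≡33 (mod 41); (14|41)=-1, (33|41)=+1; sign (−1)^0·-1^0·+1^1 = +1.
|Ram(2622893, -319)| = 4, even; anisotropic at {7, 13, 29, 37}.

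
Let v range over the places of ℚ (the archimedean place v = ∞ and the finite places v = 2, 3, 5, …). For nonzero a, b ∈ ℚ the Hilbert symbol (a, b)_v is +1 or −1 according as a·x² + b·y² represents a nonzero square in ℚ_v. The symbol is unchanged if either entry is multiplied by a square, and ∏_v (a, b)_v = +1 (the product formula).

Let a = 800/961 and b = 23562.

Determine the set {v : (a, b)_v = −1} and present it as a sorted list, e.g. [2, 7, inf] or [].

[2, 11]

(a, b) ≡ (2, 2618) mod (ℚ^×)²; places V = {2, 3, 5, 7, 11, 17, 31, ∞}.
(a,b)_11: α=0, u≡2; β=1, v≡8 (mod 11); (2|11)=-1, (8|11)=-1; sign (−1)^0·-1^1·-1^0 = -1.
(a,b)_5: α=2, u≡2; β=0, v≡2 (mod 5); (2|5)=-1, (2|5)=-1; sign (−1)^0·-1^0·-1^2 = +1.
(a,b)_2: α=5, β=1; u≡1, v≡5 (mod 8); ε(u)ε(v)=0·0, αω(v)=5·1, βω(u)=1·0; sum ≡ 1  ⇒  -1.
(a,b)_7: α=0, u≡1; β=1, v≡6 (mod 7); (1|7)=+1, (6|7)=-1; sign (−1)^0·+1^1·-1^0 = +1.
(a,b)_∞: sgn(2)=+, sgn(2618)=+, so +1.
(a,b)_17: α=0, u≡2; β=1, v≡9 (mod 17); (2|17)=+1, (9|17)=+1; sign (−1)^0·+1^1·+1^0 = +1.
(a,b)_31: α=-2, u≡25; β=0, v≡2 (mod 31); (25|31)=+1, (2|31)=+1; sign (−1)^0·+1^0·+1^-2 = +1.
(a,b)_3: α=0, u≡2; β=2, v≡2 (mod 3); (2|3)=-1, (2|3)=-1; sign (−1)^0·-1^2·-1^0 = +1.
Ram(2, 2618) = {2, 11}; no ℚ_2-point on the conic.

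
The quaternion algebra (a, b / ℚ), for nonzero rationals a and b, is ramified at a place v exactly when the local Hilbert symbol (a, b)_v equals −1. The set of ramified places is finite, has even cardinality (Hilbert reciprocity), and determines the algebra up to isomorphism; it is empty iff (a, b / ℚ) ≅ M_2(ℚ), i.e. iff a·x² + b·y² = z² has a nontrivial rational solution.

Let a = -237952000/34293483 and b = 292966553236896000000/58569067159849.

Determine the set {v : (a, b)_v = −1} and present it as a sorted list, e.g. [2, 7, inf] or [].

Mod squares: a ≡ -165, b ≡ 154. Check v ∈ {∞, 2, 3, 5, 7, 11, 13, 17, 23, 37, 43}.
v=43: a=43^0·(≡39), b=43^2·(≡14) mod 43; (39|43)=-1, (14|43)=+1; (−1)^{0·2·21}·(-1)^2·(+1)^0 = +1.
v=2: v_2(a)=10, v_2(b)=11; units ≡ 3, 5 (mod 8); ε·ε+αω+βω = 1·0+10·1+11·1 ≡ 1  ⇒  (a,b)_2 = -1.
v=3: a=3^-3·(≡2), b=3^12·(≡1) mod 3; (2|3)=-1, (1|3)=+1; (−1)^{-3·12·1}·(-1)^12·(+1)^-3 = +1.
v=13: a=13^2·(≡10), b=13^0·(≡7) mod 13; (10|13)=+1, (7|13)=-1; (−1)^{2·0·6}·(+1)^0·(-1)^2 = +1.
v=11: a=11^1·(≡7), b=11^3·(≡9) mod 11; (7|11)=-1, (9|11)=+1; (−1)^{1·3·5}·(-1)^3·(+1)^1 = +1.
v=23: a=23^-2·(≡21), b=23^-6·(≡1) mod 23; (21|23)=-1, (1|23)=+1; (−1)^{-2·-6·11}·(-1)^-6·(+1)^-2 = +1.
v=∞: -165 < 0 and 154 > 0  ⇒  (a,b)_∞ = +1.
v=7: a=7^-4·(≡5), b=7^1·(≡4) mod 7; (5|7)=-1, (4|7)=+1; (−1)^{-4·1·3}·(-1)^1·(+1)^-4 = -1.
v=37: a=37^0·(≡29), b=37^-2·(≡24) mod 37; (29|37)=-1, (24|37)=-1; (−1)^{0·-2·18}·(-1)^-2·(-1)^0 = +1.
v=17: a=17^0·(≡5), b=17^-2·(≡4) mod 17; (5|17)=-1, (4|17)=+1; (−1)^{0·-2·8}·(-1)^-2·(+1)^0 = +1.
v=5: a=5^3·(≡3), b=5^6·(≡1) mod 5; (3|5)=-1, (1|5)=+1; (−1)^{3·6·2}·(-1)^6·(+1)^3 = +1.
|Ram(-165, 154)| = 2, even; anisotropic at {2, 7}.

[2, 7]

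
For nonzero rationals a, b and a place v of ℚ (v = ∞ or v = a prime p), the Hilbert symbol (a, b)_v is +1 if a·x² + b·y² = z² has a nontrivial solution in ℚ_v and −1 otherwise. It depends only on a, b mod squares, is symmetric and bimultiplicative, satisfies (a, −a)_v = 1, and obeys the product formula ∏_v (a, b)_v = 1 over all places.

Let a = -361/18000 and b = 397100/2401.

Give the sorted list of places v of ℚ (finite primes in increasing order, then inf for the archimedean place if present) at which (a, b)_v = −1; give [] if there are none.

[2, 11]

(a, b) ≡ (-5, 11) mod (ℚ^×)²; places V = {2, 3, 5, 7, 11, 19, ∞}.
(a,b)_∞: sgn(-5)=−, sgn(11)=+, so +1.
(a,b)_11: α=0, u≡6; β=1, v≡3 (mod 11); (6|11)=-1, (3|11)=+1; sign (−1)^0·-1^1·+1^0 = -1.
(a,b)_19: α=2, u≡8; β=2, v≡16 (mod 19); (8|19)=-1, (16|19)=+1; sign (−1)^0·-1^2·+1^2 = +1.
(a,b)_7: α=0, u≡1; β=-4, v≡4 (mod 7); (1|7)=+1, (4|7)=+1; sign (−1)^0·+1^-4·+1^0 = +1.
(a,b)_5: α=-3, u≡1; β=2, v≡4 (mod 5); (1|5)=+1, (4|5)=+1; sign (−1)^0·+1^2·+1^-3 = +1.
(a,b)_2: α=-4, β=2; u≡3, v≡3 (mod 8); ε(u)ε(v)=1·1, αω(v)=-4·1, βω(u)=2·1; sum ≡ 1  ⇒  -1.
(a,b)_3: α=-2, u≡1; β=0, v≡2 (mod 3); (1|3)=+1, (2|3)=-1; sign (−1)^0·+1^0·-1^-2 = +1.
Ram(-5, 11) = {2, 11}; no ℚ_2-point on the conic.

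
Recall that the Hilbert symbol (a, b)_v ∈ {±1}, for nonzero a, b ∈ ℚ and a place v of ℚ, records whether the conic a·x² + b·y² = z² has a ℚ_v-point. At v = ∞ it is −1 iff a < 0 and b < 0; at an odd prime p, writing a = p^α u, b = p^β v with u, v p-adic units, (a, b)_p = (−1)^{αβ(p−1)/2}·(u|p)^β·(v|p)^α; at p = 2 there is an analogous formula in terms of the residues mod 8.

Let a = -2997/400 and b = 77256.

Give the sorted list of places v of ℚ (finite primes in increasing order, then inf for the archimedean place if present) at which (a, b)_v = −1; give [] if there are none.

Mod squares: a ≡ -37, b ≡ 2146. Check v ∈ {∞, 2, 3, 5, 29, 37}.
v=5: a=5^-2·(≡3), b=5^0·(≡1) mod 5; (3|5)=-1, (1|5)=+1; (−1)^{-2·0·2}·(-1)^0·(+1)^-2 = +1.
v=∞: -37 < 0 and 2146 > 0  ⇒  (a,b)_∞ = +1.
v=3: a=3^4·(≡2), b=3^2·(≡1) mod 3; (2|3)=-1, (1|3)=+1; (−1)^{4·2·1}·(-1)^2·(+1)^4 = +1.
v=37: a=37^1·(≡1), b=37^1·(≡16) mod 37; (1|37)=+1, (16|37)=+1; (−1)^{1·1·18}·(+1)^1·(+1)^1 = +1.
v=2: v_2(a)=-4, v_2(b)=3; units ≡ 3, 1 (mod 8); ε·ε+αω+βω = 1·0+-4·0+3·1 ≡ 1  ⇒  (a,b)_2 = -1.
v=29: a=29^0·(≡21), b=29^1·(≡25) mod 29; (21|29)=-1, (25|29)=+1; (−1)^{0·1·14}·(-1)^1·(+1)^0 = -1.
Ram(-37, 2146) = {2, 29}; no ℚ_2-point on the conic.

[2, 29]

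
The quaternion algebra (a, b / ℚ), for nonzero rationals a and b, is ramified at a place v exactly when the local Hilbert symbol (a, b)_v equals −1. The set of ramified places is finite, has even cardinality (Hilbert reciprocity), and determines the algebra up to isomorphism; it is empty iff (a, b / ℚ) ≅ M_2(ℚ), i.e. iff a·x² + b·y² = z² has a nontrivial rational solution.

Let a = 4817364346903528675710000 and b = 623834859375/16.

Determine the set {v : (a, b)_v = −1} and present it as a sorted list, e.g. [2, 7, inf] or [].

[2, 13, 29, 41]

(a, b) ≡ (3731, 2639) mod (ℚ^×)²; places V = {2, 3, 5, 7, 13, 29, 41, ∞}.
(a,b)_13: α=3, u≡10; β=1, v≡8 (mod 13); (10|13)=+1, (8|13)=-1; sign (−1)^0·+1^1·-1^3 = -1.
(a,b)_5: α=4, u≡1; β=6, v≡1 (mod 5); (1|5)=+1, (1|5)=+1; sign (−1)^0·+1^6·+1^4 = +1.
(a,b)_7: α=3, u≡1; β=1, v≡6 (mod 7); (1|7)=+1, (6|7)=-1; sign (−1)^1·+1^1·-1^3 = +1.
(a,b)_41: α=5, u≡18; β=2, v≡3 (mod 41); (18|41)=+1, (3|41)=-1; sign (−1)^0·+1^2·-1^5 = -1.
(a,b)_∞: sgn(3731)=+, sgn(2639)=+, so +1.
(a,b)_29: α=2, u≡3; β=1, v≡28 (mod 29); (3|29)=-1, (28|29)=+1; sign (−1)^0·-1^1·+1^2 = -1.
(a,b)_2: α=4, β=-4; u≡3, v≡7 (mod 8); ε(u)ε(v)=1·1, αω(v)=4·0, βω(u)=-4·1; sum ≡ 1  ⇒  -1.
(a,b)_3: α=8, u≡2; β=2, v≡2 (mod 3); (2|3)=-1, (2|3)=-1; sign (−1)^0·-1^2·-1^8 = +1.
Ram(3731, 2639) = {2, 13, 29, 41}; no ℚ_2-point on the conic.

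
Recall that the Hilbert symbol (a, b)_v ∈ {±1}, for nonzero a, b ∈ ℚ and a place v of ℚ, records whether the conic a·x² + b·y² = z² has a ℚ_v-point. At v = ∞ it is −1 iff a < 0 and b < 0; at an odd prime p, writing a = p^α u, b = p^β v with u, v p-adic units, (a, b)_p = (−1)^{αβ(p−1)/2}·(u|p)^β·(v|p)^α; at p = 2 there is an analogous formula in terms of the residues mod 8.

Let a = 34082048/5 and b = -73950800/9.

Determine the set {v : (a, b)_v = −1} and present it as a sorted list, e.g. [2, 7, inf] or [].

Mod squares: a ≡ 13585, b ≡ -77. Check v ∈ {∞, 2, 3, 5, 7, 11, 13, 19}.
v=5: a=5^-1·(≡3), b=5^2·(≡2) mod 5; (3|5)=-1, (2|5)=-1; (−1)^{-1·2·2}·(-1)^2·(-1)^-1 = -1.
v=19: a=19^1·(≡8), b=19^0·(≡14) mod 19; (8|19)=-1, (14|19)=-1; (−1)^{1·0·9}·(-1)^0·(-1)^1 = -1.
v=∞: 13585 > 0 and -77 < 0  ⇒  (a,b)_∞ = +1.
v=7: a=7^2·(≡5), b=7^5·(≡5) mod 7; (5|7)=-1, (5|7)=-1; (−1)^{2·5·3}·(-1)^5·(-1)^2 = -1.
v=11: a=11^1·(≡4), b=11^1·(≡9) mod 11; (4|11)=+1, (9|11)=+1; (−1)^{1·1·5}·(+1)^1·(+1)^1 = -1.
v=2: v_2(a)=8, v_2(b)=4; units ≡ 1, 3 (mod 8); ε·ε+αω+βω = 0·1+8·1+4·0 ≡ 0  ⇒  (a,b)_2 = +1.
v=3: a=3^0·(≡1), b=3^-2·(≡1) mod 3; (1|3)=+1, (1|3)=+1; (−1)^{0·-2·1}·(+1)^-2·(+1)^0 = +1.
v=13: a=13^1·(≡5), b=13^0·(≡10) mod 13; (5|13)=-1, (10|13)=+1; (−1)^{1·0·6}·(-1)^0·(+1)^1 = +1.
(13585, -77 / ℚ) ramifies at {5, 7, 11, 19}: a division algebra.

[5, 7, 11, 19]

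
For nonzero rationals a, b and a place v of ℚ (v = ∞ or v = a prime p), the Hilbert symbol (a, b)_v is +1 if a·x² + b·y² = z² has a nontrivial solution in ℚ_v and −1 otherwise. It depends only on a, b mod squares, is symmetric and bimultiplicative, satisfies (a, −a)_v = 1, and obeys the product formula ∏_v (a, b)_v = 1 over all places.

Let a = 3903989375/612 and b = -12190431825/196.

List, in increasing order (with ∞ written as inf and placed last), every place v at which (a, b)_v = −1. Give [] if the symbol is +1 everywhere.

[2, 13, 17, 19]

(a, b) ≡ (2431, -187473) mod (ℚ^×)²; places V = {2, 3, 5, 7, 11, 13, 17, 19, 23, ∞}.
(a,b)_17: α=-1, u≡7; β=2, v≡7 (mod 17); (7|17)=-1, (7|17)=-1; sign (−1)^0·-1^2·-1^-1 = -1.
(a,b)_19: α=2, u≡3; β=1, v≡12 (mod 19); (3|19)=-1, (12|19)=-1; sign (−1)^0·-1^1·-1^2 = -1.
(a,b)_11: α=3, u≡9; β=1, v≡8 (mod 11); (9|11)=+1, (8|11)=-1; sign (−1)^1·+1^1·-1^3 = +1.
(a,b)_3: α=-2, u≡1; β=3, v≡2 (mod 3); (1|3)=+1, (2|3)=-1; sign (−1)^0·+1^3·-1^-2 = +1.
(a,b)_2: α=-2, β=-2; u≡7, v≡7 (mod 8); ε(u)ε(v)=1·1, αω(v)=-2·0, βω(u)=-2·0; sum ≡ 1  ⇒  -1.
(a,b)_5: α=4, u≡4; β=2, v≡2 (mod 5); (4|5)=+1, (2|5)=-1; sign (−1)^0·+1^2·-1^4 = +1.
(a,b)_∞: sgn(2431)=+, sgn(-187473)=−, so +1.
(a,b)_23: α=0, u≡9; β=1, v≡20 (mod 23); (9|23)=+1, (20|23)=-1; sign (−1)^0·+1^1·-1^0 = +1.
(a,b)_13: α=1, u≡11; β=1, v≡4 (mod 13); (11|13)=-1, (4|13)=+1; sign (−1)^0·-1^1·+1^1 = -1.
(a,b)_7: α=0, u≡2; β=-2, v≡4 (mod 7); (2|7)=+1, (4|7)=+1; sign (−1)^0·+1^-2·+1^0 = +1.
|Ram(2431, -187473)| = 4, even; anisotropic at {2, 13, 17, 19}.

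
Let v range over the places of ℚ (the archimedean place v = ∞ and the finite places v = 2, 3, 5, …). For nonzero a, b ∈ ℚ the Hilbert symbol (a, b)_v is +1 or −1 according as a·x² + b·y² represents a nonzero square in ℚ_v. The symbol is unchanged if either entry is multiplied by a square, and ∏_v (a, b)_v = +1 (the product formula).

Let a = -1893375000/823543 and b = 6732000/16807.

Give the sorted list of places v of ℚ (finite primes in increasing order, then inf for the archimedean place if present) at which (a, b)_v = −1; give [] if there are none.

[2, 5, 7, 17]

Mod squares: a ≡ -2618, b ≡ 13090. Check v ∈ {∞, 2, 3, 5, 7, 11, 17}.
v=5: a=5^6·(≡3), b=5^3·(≡3) mod 5; (3|5)=-1, (3|5)=-1; (−1)^{6·3·2}·(-1)^3·(-1)^6 = -1.
v=17: a=17^1·(≡2), b=17^1·(≡11) mod 17; (2|17)=+1, (11|17)=-1; (−1)^{1·1·8}·(+1)^1·(-1)^1 = -1.
v=2: v_2(a)=3, v_2(b)=5; units ≡ 3, 1 (mod 8); ε·ε+αω+βω = 1·0+3·0+5·1 ≡ 1  ⇒  (a,b)_2 = -1.
v=3: a=3^4·(≡1), b=3^2·(≡1) mod 3; (1|3)=+1, (1|3)=+1; (−1)^{4·2·1}·(+1)^2·(+1)^4 = +1.
v=11: a=11^1·(≡5), b=11^1·(≡7) mod 11; (5|11)=+1, (7|11)=-1; (−1)^{1·1·5}·(+1)^1·(-1)^1 = +1.
v=∞: -2618 < 0 and 13090 > 0  ⇒  (a,b)_∞ = +1.
v=7: a=7^-7·(≡1), b=7^-5·(≡2) mod 7; (1|7)=+1, (2|7)=+1; (−1)^{-7·-5·3}·(+1)^-5·(+1)^-7 = -1.
|Ram(-2618, 13090)| = 4, even; anisotropic at {2, 5, 7, 17}.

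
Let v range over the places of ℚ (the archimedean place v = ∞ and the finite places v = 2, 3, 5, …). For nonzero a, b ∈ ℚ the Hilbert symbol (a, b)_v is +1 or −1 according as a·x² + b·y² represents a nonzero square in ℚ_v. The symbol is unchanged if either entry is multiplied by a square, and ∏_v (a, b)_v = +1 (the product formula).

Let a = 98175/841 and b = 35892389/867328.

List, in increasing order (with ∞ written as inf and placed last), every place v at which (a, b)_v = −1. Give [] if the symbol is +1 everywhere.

[2, 3, 7, 11]

(a, b) ≡ (3927, 1547) mod (ℚ^×)²; places V = {2, 3, 5, 7, 11, 13, 17, 29, 31, ∞}.
(a,b)_13: α=0, u≡10; β=3, v≡5 (mod 13); (10|13)=+1, (5|13)=-1; sign (−1)^0·+1^3·-1^0 = +1.
(a,b)_3: α=1, u≡1; β=0, v≡2 (mod 3); (1|3)=+1, (2|3)=-1; sign (−1)^0·+1^0·-1^1 = -1.
(a,b)_∞: sgn(3927)=+, sgn(1547)=+, so +1.
(a,b)_17: α=1, u≡10; β=1, v≡14 (mod 17); (10|17)=-1, (14|17)=-1; sign (−1)^0·-1^1·-1^1 = +1.
(a,b)_2: α=0, β=-10; u≡7, v≡3 (mod 8); ε(u)ε(v)=1·1, αω(v)=0·1, βω(u)=-10·0; sum ≡ 1  ⇒  -1.
(a,b)_7: α=1, u≡4; β=-1, v≡2 (mod 7); (4|7)=+1, (2|7)=+1; sign (−1)^1·+1^-1·+1^1 = -1.
(a,b)_11: α=1, u≡3; β=-2, v≡7 (mod 11); (3|11)=+1, (7|11)=-1; sign (−1)^0·+1^-2·-1^1 = -1.
(a,b)_31: α=0, u≡15; β=2, v≡18 (mod 31); (15|31)=-1, (18|31)=+1; sign (−1)^0·-1^2·+1^0 = +1.
(a,b)_29: α=-2, u≡10; β=0, v≡3 (mod 29); (10|29)=-1, (3|29)=-1; sign (−1)^0·-1^0·-1^-2 = +1.
(a,b)_5: α=2, u≡2; β=0, v≡3 (mod 5); (2|5)=-1, (3|5)=-1; sign (−1)^0·-1^0·-1^2 = +1.
(3927, 1547 / ℚ) ramifies at {2, 3, 7, 11}: a division algebra.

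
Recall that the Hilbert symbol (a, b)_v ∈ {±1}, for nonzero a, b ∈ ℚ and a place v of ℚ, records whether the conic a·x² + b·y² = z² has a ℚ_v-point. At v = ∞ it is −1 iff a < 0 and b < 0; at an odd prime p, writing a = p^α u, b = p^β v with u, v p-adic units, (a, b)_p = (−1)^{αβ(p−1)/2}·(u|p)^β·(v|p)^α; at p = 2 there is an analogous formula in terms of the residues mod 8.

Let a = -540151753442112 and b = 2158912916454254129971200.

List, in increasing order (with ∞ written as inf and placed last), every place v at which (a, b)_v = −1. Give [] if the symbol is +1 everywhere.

Mod squares: a ≡ -37, b ≡ 133. Check v ∈ {∞, 2, 3, 5, 7, 19, 23, 37}.
v=37: a=37^1·(≡9), b=37^2·(≡17) mod 37; (9|37)=+1, (17|37)=-1; (−1)^{1·2·18}·(+1)^2·(-1)^1 = -1.
v=19: a=19^4·(≡1), b=19^5·(≡16) mod 19; (1|19)=+1, (16|19)=+1; (−1)^{4·5·9}·(+1)^5·(+1)^4 = +1.
v=7: a=7^4·(≡3), b=7^1·(≡3) mod 7; (3|7)=-1, (3|7)=-1; (−1)^{4·1·3}·(-1)^1·(-1)^4 = -1.
v=∞: -37 < 0 and 133 > 0  ⇒  (a,b)_∞ = +1.
v=3: a=3^6·(≡2), b=3^8·(≡1) mod 3; (2|3)=-1, (1|3)=+1; (−1)^{6·8·1}·(-1)^8·(+1)^6 = +1.
v=5: a=5^0·(≡3), b=5^2·(≡3) mod 5; (3|5)=-1, (3|5)=-1; (−1)^{0·2·2}·(-1)^2·(-1)^0 = +1.
v=2: v_2(a)=6, v_2(b)=20; units ≡ 3, 5 (mod 8); ε·ε+αω+βω = 1·0+6·1+20·1 ≡ 0  ⇒  (a,b)_2 = +1.
v=23: a=23^0·(≡18), b=23^2·(≡12) mod 23; (18|23)=+1, (12|23)=+1; (−1)^{0·2·11}·(+1)^2·(+1)^0 = +1.
Ram(-37, 133) = {7, 37}; no ℚ_7-point on the conic.

[7, 37]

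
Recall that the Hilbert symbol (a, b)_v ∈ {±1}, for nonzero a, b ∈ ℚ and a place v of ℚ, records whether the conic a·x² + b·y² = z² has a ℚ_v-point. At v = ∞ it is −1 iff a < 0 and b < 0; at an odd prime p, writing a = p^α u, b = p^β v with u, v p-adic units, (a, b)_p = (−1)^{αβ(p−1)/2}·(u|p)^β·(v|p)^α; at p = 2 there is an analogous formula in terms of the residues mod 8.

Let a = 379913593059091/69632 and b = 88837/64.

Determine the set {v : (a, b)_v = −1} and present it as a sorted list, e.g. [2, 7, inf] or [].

Mod squares: a ≡ 1547, b ≡ 37. Check v ∈ {∞, 2, 7, 13, 17, 23, 37}.
v=13: a=13^1·(≡7), b=13^0·(≡5) mod 13; (7|13)=-1, (5|13)=-1; (−1)^{1·0·6}·(-1)^0·(-1)^1 = -1.
v=37: a=37^2·(≡21), b=37^1·(≡30) mod 37; (21|37)=+1, (30|37)=+1; (−1)^{2·1·18}·(+1)^1·(+1)^2 = +1.
v=17: a=17^-1·(≡6), b=17^0·(≡14) mod 17; (6|17)=-1, (14|17)=-1; (−1)^{-1·0·8}·(-1)^0·(-1)^-1 = -1.
v=23: a=23^2·(≡12), b=23^0·(≡7) mod 23; (12|23)=+1, (7|23)=-1; (−1)^{2·0·11}·(+1)^0·(-1)^2 = +1.
v=∞: 1547 > 0 and 37 > 0  ⇒  (a,b)_∞ = +1.
v=2: v_2(a)=-12, v_2(b)=-6; units ≡ 3, 5 (mod 8); ε·ε+αω+βω = 1·0+-12·1+-6·1 ≡ 0  ⇒  (a,b)_2 = +1.
v=7: a=7^9·(≡4), b=7^4·(≡2) mod 7; (4|7)=+1, (2|7)=+1; (−1)^{9·4·3}·(+1)^4·(+1)^9 = +1.
Ram(1547, 37) = {13, 17}; no ℚ_13-point on the conic.

[13, 17]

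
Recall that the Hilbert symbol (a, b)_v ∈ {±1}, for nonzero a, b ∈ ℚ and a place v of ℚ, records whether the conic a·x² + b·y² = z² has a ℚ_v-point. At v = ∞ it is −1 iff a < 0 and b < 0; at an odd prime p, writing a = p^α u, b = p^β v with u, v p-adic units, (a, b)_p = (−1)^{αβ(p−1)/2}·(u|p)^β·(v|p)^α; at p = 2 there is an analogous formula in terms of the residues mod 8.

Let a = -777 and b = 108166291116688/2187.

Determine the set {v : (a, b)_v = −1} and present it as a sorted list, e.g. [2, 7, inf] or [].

Mod squares: a ≡ -777, b ≡ 359499. Check v ∈ {∞, 2, 3, 7, 17, 19, 29, 37, 53}.
v=53: a=53^0·(≡18), b=53^1·(≡43) mod 53; (18|53)=-1, (43|53)=+1; (−1)^{0·1·26}·(-1)^1·(+1)^0 = -1.
v=3: a=3^1·(≡2), b=3^-7·(≡1) mod 3; (2|3)=-1, (1|3)=+1; (−1)^{1·-7·1}·(-1)^-7·(+1)^1 = +1.
v=∞: -777 < 0 and 359499 > 0  ⇒  (a,b)_∞ = +1.
v=37: a=37^1·(≡16), b=37^2·(≡27) mod 37; (16|37)=+1, (27|37)=+1; (−1)^{1·2·18}·(+1)^2·(+1)^1 = +1.
v=7: a=7^1·(≡1), b=7^3·(≡6) mod 7; (1|7)=+1, (6|7)=-1; (−1)^{1·3·3}·(+1)^3·(-1)^1 = +1.
v=29: a=29^0·(≡6), b=29^2·(≡17) mod 29; (6|29)=+1, (17|29)=-1; (−1)^{0·2·14}·(+1)^2·(-1)^0 = +1.
v=19: a=19^0·(≡2), b=19^1·(≡16) mod 19; (2|19)=-1, (16|19)=+1; (−1)^{0·1·9}·(-1)^1·(+1)^0 = -1.
v=17: a=17^0·(≡5), b=17^1·(≡8) mod 17; (5|17)=-1, (8|17)=+1; (−1)^{0·1·8}·(-1)^1·(+1)^0 = -1.
v=2: v_2(a)=0, v_2(b)=4; units ≡ 7, 3 (mod 8); ε·ε+αω+βω = 1·1+0·1+4·0 ≡ 1  ⇒  (a,b)_2 = -1.
(-777, 359499 / ℚ) ramifies at {2, 17, 19, 53}: a division algebra.

[2, 17, 19, 53]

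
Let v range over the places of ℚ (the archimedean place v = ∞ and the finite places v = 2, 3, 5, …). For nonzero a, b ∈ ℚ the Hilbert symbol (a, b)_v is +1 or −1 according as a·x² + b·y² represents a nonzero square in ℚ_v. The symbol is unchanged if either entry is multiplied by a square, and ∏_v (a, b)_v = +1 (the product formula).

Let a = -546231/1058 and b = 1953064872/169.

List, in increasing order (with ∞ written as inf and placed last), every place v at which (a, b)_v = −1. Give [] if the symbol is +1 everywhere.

[2, 3, 7, 23]

Mod squares: a ≡ -798, b ≡ 138. Check v ∈ {∞, 2, 3, 7, 11, 13, 19, 23, 37}.
v=19: a=19^1·(≡13), b=19^2·(≡11) mod 19; (13|19)=-1, (11|19)=+1; (−1)^{1·2·9}·(-1)^2·(+1)^1 = +1.
v=37: a=37^2·(≡34), b=37^0·(≡16) mod 37; (34|37)=+1, (16|37)=+1; (−1)^{2·0·18}·(+1)^0·(+1)^2 = +1.
v=13: a=13^0·(≡11), b=13^-2·(≡5) mod 13; (11|13)=-1, (5|13)=-1; (−1)^{0·-2·6}·(-1)^-2·(-1)^0 = +1.
v=2: v_2(a)=-1, v_2(b)=3; units ≡ 1, 5 (mod 8); ε·ε+αω+βω = 0·0+-1·1+3·0 ≡ 1  ⇒  (a,b)_2 = -1.
v=23: a=23^-2·(≡21), b=23^1·(≡6) mod 23; (21|23)=-1, (6|23)=+1; (−1)^{-2·1·11}·(-1)^1·(+1)^-2 = -1.
v=3: a=3^1·(≡1), b=3^5·(≡1) mod 3; (1|3)=+1, (1|3)=+1; (−1)^{1·5·1}·(+1)^5·(+1)^1 = -1.
v=∞: -798 < 0 and 138 > 0  ⇒  (a,b)_∞ = +1.
v=11: a=11^0·(≡9), b=11^2·(≡7) mod 11; (9|11)=+1, (7|11)=-1; (−1)^{0·2·5}·(+1)^2·(-1)^0 = +1.
v=7: a=7^1·(≡3), b=7^0·(≡3) mod 7; (3|7)=-1, (3|7)=-1; (−1)^{1·0·3}·(-1)^0·(-1)^1 = -1.
|Ram(-798, 138)| = 4, even; anisotropic at {2, 3, 7, 23}.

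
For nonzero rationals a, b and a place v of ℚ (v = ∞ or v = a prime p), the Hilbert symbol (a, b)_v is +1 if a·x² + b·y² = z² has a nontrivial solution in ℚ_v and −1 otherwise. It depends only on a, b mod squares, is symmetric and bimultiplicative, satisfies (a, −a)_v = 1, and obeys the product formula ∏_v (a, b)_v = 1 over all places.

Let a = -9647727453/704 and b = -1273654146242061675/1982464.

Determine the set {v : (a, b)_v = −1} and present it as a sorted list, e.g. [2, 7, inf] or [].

[7, 11, 13, inf]

(a, b) ≡ (-286143, -203) mod (ℚ^×)²; places V = {2, 3, 5, 7, 11, 13, 23, 29, ∞}.
(a,b)_13: α=1, u≡2; β=2, v≡2 (mod 13); (2|13)=-1, (2|13)=-1; sign (−1)^0·-1^2·-1^1 = -1.
(a,b)_11: α=-1, u≡6; β=-2, v≡6 (mod 11); (6|11)=-1, (6|11)=-1; sign (−1)^0·-1^-2·-1^-1 = -1.
(a,b)_7: α=2, u≡3; β=3, v≡6 (mod 7); (3|7)=-1, (6|7)=-1; sign (−1)^0·-1^3·-1^2 = -1.
(a,b)_2: α=-6, β=-14; u≡1, v≡5 (mod 8); ε(u)ε(v)=0·0, αω(v)=-6·1, βω(u)=-14·0; sum ≡ 0  ⇒  +1.
(a,b)_23: α=1, u≡18; β=2, v≡16 (mod 23); (18|23)=+1, (16|23)=+1; sign (−1)^0·+1^2·+1^1 = +1.
(a,b)_3: α=3, u≡1; β=4, v≡1 (mod 3); (1|3)=+1, (1|3)=+1; sign (−1)^0·+1^4·+1^3 = +1.
(a,b)_29: α=3, u≡16; β=5, v≡28 (mod 29); (16|29)=+1, (28|29)=+1; sign (−1)^0·+1^5·+1^3 = +1.
(a,b)_5: α=0, u≡3; β=2, v≡2 (mod 5); (3|5)=-1, (2|5)=-1; sign (−1)^0·-1^2·-1^0 = +1.
(a,b)_∞: sgn(-286143)=−, sgn(-203)=−, so -1.
Ram(-286143, -203) = {7, 11, 13, ∞}; no ℚ_7-point on the conic.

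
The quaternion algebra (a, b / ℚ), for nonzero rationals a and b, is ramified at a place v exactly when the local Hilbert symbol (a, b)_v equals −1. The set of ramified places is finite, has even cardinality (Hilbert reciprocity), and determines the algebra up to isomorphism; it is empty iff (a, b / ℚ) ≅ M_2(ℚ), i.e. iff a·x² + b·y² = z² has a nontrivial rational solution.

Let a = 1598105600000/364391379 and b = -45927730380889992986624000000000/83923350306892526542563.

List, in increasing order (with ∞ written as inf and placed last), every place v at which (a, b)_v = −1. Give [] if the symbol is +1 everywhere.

Mod squares: a ≡ 3315, b ≡ -105. Check v ∈ {∞, 2, 3, 5, 7, 11, 13, 17}.
v=7: a=7^4·(≡1), b=7^11·(≡3) mod 7; (1|7)=+1, (3|7)=-1; (−1)^{4·11·3}·(+1)^11·(-1)^4 = +1.
v=∞: 3315 > 0 and -105 < 0  ⇒  (a,b)_∞ = +1.
v=11: a=11^-2·(≡9), b=11^-4·(≡3) mod 11; (9|11)=+1, (3|11)=+1; (−1)^{-2·-4·5}·(+1)^-4·(+1)^-2 = +1.
v=5: a=5^5·(≡3), b=5^9·(≡4) mod 5; (3|5)=-1, (4|5)=+1; (−1)^{5·9·2}·(-1)^9·(+1)^5 = -1.
v=3: a=3^-11·(≡1), b=3^-29·(≡1) mod 3; (1|3)=+1, (1|3)=+1; (−1)^{-11·-29·1}·(+1)^-29·(+1)^-11 = -1.
v=13: a=13^1·(≡11), b=13^2·(≡12) mod 13; (11|13)=-1, (12|13)=+1; (−1)^{1·2·6}·(-1)^2·(+1)^1 = +1.
v=17: a=17^-1·(≡13), b=17^-4·(≡3) mod 17; (13|17)=+1, (3|17)=-1; (−1)^{-1·-4·8}·(+1)^-4·(-1)^-1 = -1.
v=2: v_2(a)=14, v_2(b)=46; units ≡ 3, 7 (mod 8); ε·ε+αω+βω = 1·1+14·0+46·1 ≡ 1  ⇒  (a,b)_2 = -1.
(3315, -105 / ℚ) ramifies at {2, 3, 5, 17}: a division algebra.

[2, 3, 5, 17]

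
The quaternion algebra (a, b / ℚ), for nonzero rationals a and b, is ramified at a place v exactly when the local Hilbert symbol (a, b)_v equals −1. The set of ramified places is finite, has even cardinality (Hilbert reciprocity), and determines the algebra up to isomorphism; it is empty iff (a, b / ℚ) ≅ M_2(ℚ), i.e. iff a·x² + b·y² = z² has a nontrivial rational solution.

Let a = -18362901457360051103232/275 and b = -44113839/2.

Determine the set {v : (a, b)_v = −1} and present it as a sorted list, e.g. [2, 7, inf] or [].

(a, b) ≡ (-67298, -462) mod (ℚ^×)²; places V = {2, 3, 5, 7, 11, 19, 23, ∞}.
(a,b)_∞: sgn(-67298)=−, sgn(-462)=−, so -1.
(a,b)_2: α=9, β=-1; u≡7, v≡1 (mod 8); ε(u)ε(v)=1·0, αω(v)=9·0, βω(u)=-1·0; sum ≡ 0  ⇒  +1.
(a,b)_7: α=3, u≡2; β=1, v≡2 (mod 7); (2|7)=+1, (2|7)=+1; sign (−1)^1·+1^1·+1^3 = -1.
(a,b)_11: α=-1, u≡9; β=1, v≡10 (mod 11); (9|11)=+1, (10|11)=-1; sign (−1)^1·+1^1·-1^-1 = +1.
(a,b)_5: α=-2, u≡3; β=0, v≡3 (mod 5); (3|5)=-1, (3|5)=-1; sign (−1)^0·-1^0·-1^-2 = +1.
(a,b)_19: α=5, u≡5; β=2, v≡14 (mod 19); (5|19)=+1, (14|19)=-1; sign (−1)^0·+1^2·-1^5 = -1.
(a,b)_3: α=8, u≡1; β=1, v≡2 (mod 3); (1|3)=+1, (2|3)=-1; sign (−1)^0·+1^1·-1^8 = +1.
(a,b)_23: α=5, u≡13; β=2, v≡15 (mod 23); (13|23)=+1, (15|23)=-1; sign (−1)^0·+1^2·-1^5 = -1.
(-67298, -462 / ℚ) ramifies at {7, 19, 23, ∞}: a division algebra.

[7, 19, 23, inf]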